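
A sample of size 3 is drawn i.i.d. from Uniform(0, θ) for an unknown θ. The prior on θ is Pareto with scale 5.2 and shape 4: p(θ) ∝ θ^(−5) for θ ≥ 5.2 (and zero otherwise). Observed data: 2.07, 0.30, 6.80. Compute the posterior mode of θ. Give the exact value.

The Uniform(0, θ) likelihood is θ^(−n) for θ ≥ max(xᵢ), zero otherwise. Here max(xᵢ) = 6.80.
Posterior ∝ θ^(−5) · θ^(−3) = θ^(−8) on θ ≥ max(5.2, 6.80) = 6.80.
This density is strictly decreasing in θ, so the posterior mode lies at the lower boundary of the support.

θ̂_MAP = 6.80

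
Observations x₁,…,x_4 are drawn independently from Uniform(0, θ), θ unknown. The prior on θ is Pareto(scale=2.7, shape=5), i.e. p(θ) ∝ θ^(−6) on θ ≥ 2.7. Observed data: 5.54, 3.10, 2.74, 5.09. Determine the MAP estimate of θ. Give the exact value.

θ̂_MAP = 5.54

The Uniform(0, θ) likelihood is θ^(−n) for θ ≥ max(xᵢ), zero otherwise. Here max(xᵢ) = 5.54.
Posterior ∝ θ^(−6) · θ^(−4) = θ^(−10) on θ ≥ max(2.7, 5.54) = 5.54.
This density is strictly decreasing in θ, so the posterior mode lies at the lower boundary of the support.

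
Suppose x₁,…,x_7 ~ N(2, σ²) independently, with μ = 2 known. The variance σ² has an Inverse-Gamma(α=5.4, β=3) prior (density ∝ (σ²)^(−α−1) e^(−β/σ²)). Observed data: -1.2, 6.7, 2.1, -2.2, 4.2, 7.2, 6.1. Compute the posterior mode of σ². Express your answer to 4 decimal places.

Sum of squared deviations about the known mean: SS = (-1.2−2)² + (6.7−2)² + (2.1−2)² + (-2.2−2)² + (4.2−2)² + (7.2−2)² + (6.1−2)² = 98.67.
The Normal likelihood contributes (σ²)^(−n/2) exp(−SS/(2σ²)), so the posterior is Inverse-Gamma(α + n/2, β + SS/2) = Inverse-Gamma(8.9, 52.335).
The mode of Inverse-Gamma(a, b) is b/(a+1) = 52.335/9.9 ≈ 5.2864.

σ̂²_MAP = 5.2864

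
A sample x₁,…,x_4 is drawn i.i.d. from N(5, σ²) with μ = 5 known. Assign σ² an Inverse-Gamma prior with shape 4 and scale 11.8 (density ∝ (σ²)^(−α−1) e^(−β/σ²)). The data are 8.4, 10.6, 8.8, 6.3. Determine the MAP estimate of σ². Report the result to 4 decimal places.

Sum of squared deviations about the known mean: SS = (8.4−5)² + (10.6−5)² + (8.8−5)² + (6.3−5)² = 59.05.
The Normal likelihood contributes (σ²)^(−n/2) exp(−SS/(2σ²)), so the posterior is Inverse-Gamma(α + n/2, β + SS/2) = Inverse-Gamma(6, 41.325).
The mode of Inverse-Gamma(a, b) is b/(a+1) = 41.325/7 ≈ 5.9036.

σ̂²_MAP = 5.9036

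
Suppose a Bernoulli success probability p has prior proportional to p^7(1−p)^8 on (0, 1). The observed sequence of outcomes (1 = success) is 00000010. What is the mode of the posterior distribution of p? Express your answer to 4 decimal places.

The prior density ∝ p^7(1−p)^8 is the kernel of Beta(8, 9).
Data: 1 success in 8 trials (from the sequence). The binomial likelihood contributes p(1−p)^7, so the posterior is Beta(8+1, 9+7) = Beta(9, 16).
For Beta(a, b) with a, b > 1 the mode is (a−1)/(a+b−2) = 8/23 ≈ 0.3478.

p̂_MAP = 0.3478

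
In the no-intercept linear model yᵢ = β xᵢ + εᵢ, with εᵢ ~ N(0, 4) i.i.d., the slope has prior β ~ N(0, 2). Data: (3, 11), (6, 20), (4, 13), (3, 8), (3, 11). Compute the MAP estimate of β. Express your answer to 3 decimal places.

log p(β | y) = −Σ(yᵢ − βxᵢ)²/(2·4) − β²/(2·2) + const.
Setting the derivative to zero: Σxᵢ(yᵢ − βxᵢ)/4 − β/2 = 0, so β = Σxᵢyᵢ / (Σxᵢ² + σ²/τ²).
Σxᵢyᵢ = 3·11 + 6·20 + 4·13 + 3·8 + 3·11 = 262; Σxᵢ² = 79; σ²/τ² = 2.
β̂_MAP = 262 / (79 + 2) = 262/81 ≈ 3.235.

β̂_MAP = 3.235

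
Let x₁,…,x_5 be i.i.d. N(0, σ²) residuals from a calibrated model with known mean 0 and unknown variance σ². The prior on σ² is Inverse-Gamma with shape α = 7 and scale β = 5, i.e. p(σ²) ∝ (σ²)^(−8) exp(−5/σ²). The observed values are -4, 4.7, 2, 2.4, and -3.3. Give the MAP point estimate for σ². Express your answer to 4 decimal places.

σ̂²_MAP = 3.2733

Sum of squared deviations about the known mean: SS = (-4−0)² + (4.7−0)² + (2−0)² + (2.4−0)² + (-3.3−0)² = 58.74.
The Normal likelihood contributes (σ²)^(−n/2) exp(−SS/(2σ²)), so the posterior is Inverse-Gamma(α + n/2, β + SS/2) = Inverse-Gamma(9.5, 34.37).
The mode of Inverse-Gamma(a, b) is b/(a+1) = 34.37/10.5 ≈ 3.2733.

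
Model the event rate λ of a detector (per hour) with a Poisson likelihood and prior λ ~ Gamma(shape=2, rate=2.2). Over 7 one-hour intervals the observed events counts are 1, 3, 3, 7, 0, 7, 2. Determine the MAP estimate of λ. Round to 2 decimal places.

λ̂_MAP = 2.61

Σxᵢ = 1+3+3+7+0+7+2 = 23, with n = 7.
Posterior ∝ λe^(−2.2λ) · λ^23e^(−7λ) = λ^24e^(−9.2λ), i.e. Gamma(shape=25, rate=9.2).
The mode of a Gamma(a, b) with a ≥ 1 (shape–rate) is (a−1)/b = 24/9.2 ≈ 2.61.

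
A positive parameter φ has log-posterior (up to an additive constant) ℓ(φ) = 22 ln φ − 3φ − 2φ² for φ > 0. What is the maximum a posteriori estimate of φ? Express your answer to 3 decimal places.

ℓ'(φ) = 22/φ − 3 − 4φ. Setting this to zero and multiplying by φ: 4φ² + 3φ − 22 = 0.
φ = (−3 + √(3² + 4·4·22)) / (2·4) = (−3 + √361) / 8 = (−3 + 19)/8 = 2.
ℓ''(φ) = −22/φ² − 4 < 0, confirming a maximum.

φ̂_MAP = 2.000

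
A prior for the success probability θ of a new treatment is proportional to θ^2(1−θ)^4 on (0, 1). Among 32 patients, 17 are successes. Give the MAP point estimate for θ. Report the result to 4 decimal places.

The prior density ∝ θ^2(1−θ)^4 is the kernel of Beta(3, 5).
Data: 17 successes in 32 trials. The binomial likelihood contributes θ^17(1−θ)^15, so the posterior is Beta(3+17, 5+15) = Beta(20, 20).
For Beta(a, b) with a, b > 1 the mode is (a−1)/(a+b−2) = 19/38 ≈ 0.5000.

θ̂_MAP = 0.5000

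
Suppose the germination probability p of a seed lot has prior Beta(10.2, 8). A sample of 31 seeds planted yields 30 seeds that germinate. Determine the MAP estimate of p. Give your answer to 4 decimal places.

Prior: Beta(10.2, 8).
Data: 30 successes in 31 trials. The binomial likelihood contributes p^30(1−p)^1, so the posterior is Beta(10.2+30, 8+1) = Beta(40.2, 9).
For Beta(a, b) with a, b > 1 the mode is (a−1)/(a+b−2) = 39.2/47.2 ≈ 0.8305.

p̂_MAP = 0.8305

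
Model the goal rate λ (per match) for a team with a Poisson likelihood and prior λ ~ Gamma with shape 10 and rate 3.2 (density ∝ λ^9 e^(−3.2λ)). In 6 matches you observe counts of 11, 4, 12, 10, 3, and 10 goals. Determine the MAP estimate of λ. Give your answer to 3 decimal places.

λ̂_MAP = 6.413

Σxᵢ = 11+4+12+10+3+10 = 50, with n = 6.
Posterior ∝ λ^9e^(−3.2λ) · λ^50e^(−6λ) = λ^59e^(−9.2λ), i.e. Gamma(shape=60, rate=9.2).
The mode of a Gamma(a, b) with a ≥ 1 (shape–rate) is (a−1)/b = 59/9.2 ≈ 6.413.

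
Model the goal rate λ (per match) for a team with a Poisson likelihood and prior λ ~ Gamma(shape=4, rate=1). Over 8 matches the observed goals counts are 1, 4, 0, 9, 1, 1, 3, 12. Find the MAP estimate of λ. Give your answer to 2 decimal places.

λ̂_MAP = 3.78

Σxᵢ = 1+4+0+9+1+1+3+12 = 31, with n = 8.
Posterior ∝ λ^3e^(−1λ) · λ^31e^(−8λ) = λ^34e^(−9λ), i.e. Gamma(shape=35, rate=9).
The mode of a Gamma(a, b) with a ≥ 1 (shape–rate) is (a−1)/b = 34/9 ≈ 3.78.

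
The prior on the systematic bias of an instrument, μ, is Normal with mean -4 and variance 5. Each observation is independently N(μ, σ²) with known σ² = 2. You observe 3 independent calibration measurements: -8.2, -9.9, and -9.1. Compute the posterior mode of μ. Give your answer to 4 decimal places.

n = 3; x̄ = ((-8.2) + (-9.9) + (-9.1))/3 = -27.2/3 = -136/15 ≈ -9.0667.
For a Normal prior and Normal likelihood with known variance, the posterior is Normal; its mode equals its mean, the precision-weighted average.
Prior precision 1/σ₀² = 1/5 = 0.2; data precision n/σ² = 3/2 = 1.5.
μ̂ = (0.2·(-4) + 1.5·(-136/15)) / (0.2 + 1.5) = (-14.4)/1.7 = -144/17 ≈ -8.4706.

μ̂_MAP = -8.4706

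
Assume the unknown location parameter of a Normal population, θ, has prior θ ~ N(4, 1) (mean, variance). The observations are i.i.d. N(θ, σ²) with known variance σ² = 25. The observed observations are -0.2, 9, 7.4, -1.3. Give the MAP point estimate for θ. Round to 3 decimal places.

θ̂_MAP = 3.962

n = 4; x̄ = ((-0.2) + 9 + 7.4 + (-1.3))/4 = 14.9/4 = 3.725.
For a Normal prior and Normal likelihood with known variance, the posterior is Normal; its mode equals its mean, the precision-weighted average.
Prior precision 1/σ₀² = 1/1 = 1; data precision n/σ² = 4/25 = 0.16.
θ̂ = (1·4 + 0.16·3.725) / (1 + 0.16) = 4.596/1.16 = 1149/290 ≈ 3.962.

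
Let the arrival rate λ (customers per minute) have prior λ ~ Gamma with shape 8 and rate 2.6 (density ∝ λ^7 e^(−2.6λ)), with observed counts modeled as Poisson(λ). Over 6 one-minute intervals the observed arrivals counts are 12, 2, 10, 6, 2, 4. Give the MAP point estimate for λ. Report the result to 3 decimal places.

Σxᵢ = 12+2+10+6+2+4 = 36, with n = 6.
Posterior ∝ λ^7e^(−2.6λ) · λ^36e^(−6λ) = λ^43e^(−8.6λ), i.e. Gamma(shape=44, rate=8.6).
The mode of a Gamma(a, b) with a ≥ 1 (shape–rate) is (a−1)/b = 43/8.6 ≈ 5.000.

λ̂_MAP = 5.000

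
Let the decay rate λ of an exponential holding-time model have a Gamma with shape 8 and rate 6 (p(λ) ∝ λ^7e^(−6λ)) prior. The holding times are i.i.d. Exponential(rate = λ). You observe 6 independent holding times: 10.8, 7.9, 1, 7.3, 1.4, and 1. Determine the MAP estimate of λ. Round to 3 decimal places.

λ̂_MAP = 0.367

The Exponential(rate=λ) likelihood is ∝ λ^n e^(−λΣtᵢ). Here n = 6 and Σtᵢ = 10.8 + 7.9 + 1 + 7.3 + 1.4 + 1 = 29.4.
Posterior ∝ λ^7e^(−6λ) · λ^6e^(−29.4λ) = λ^13e^(−35.4λ), i.e. Gamma(14, 35.4).
Mode = (a−1)/b = 13/35.4 ≈ 0.367.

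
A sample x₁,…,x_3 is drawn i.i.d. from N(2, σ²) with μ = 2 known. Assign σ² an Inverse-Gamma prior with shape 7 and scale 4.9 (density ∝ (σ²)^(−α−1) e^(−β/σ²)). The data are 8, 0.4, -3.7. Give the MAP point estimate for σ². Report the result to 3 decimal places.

Sum of squared deviations about the known mean: SS = (8−2)² + (0.4−2)² + (-3.7−2)² = 71.05.
The Normal likelihood contributes (σ²)^(−n/2) exp(−SS/(2σ²)), so the posterior is Inverse-Gamma(α + n/2, β + SS/2) = Inverse-Gamma(8.5, 40.425).
The mode of Inverse-Gamma(a, b) is b/(a+1) = 40.425/9.5 ≈ 4.255.

σ̂²_MAP = 4.255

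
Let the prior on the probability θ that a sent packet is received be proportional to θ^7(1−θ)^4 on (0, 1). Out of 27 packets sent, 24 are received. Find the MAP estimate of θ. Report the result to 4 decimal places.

The prior density ∝ θ^7(1−θ)^4 is the kernel of Beta(8, 5).
Data: 24 successes in 27 trials. The binomial likelihood contributes θ^24(1−θ)^3, so the posterior is Beta(8+24, 5+3) = Beta(32, 8).
For Beta(a, b) with a, b > 1 the mode is (a−1)/(a+b−2) = 31/38 ≈ 0.8158.

θ̂_MAP = 0.8158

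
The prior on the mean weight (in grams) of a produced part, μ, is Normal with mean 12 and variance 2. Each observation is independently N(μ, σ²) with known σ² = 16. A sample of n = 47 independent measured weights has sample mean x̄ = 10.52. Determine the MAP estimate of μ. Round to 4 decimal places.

μ̂_MAP = 10.7353

n = 47, x̄ = 10.52.
For a Normal prior and Normal likelihood with known variance, the posterior is Normal; its mode equals its mean, the precision-weighted average.
Prior precision 1/σ₀² = 1/2 = 0.5; data precision n/σ² = 47/16 = 2.9375.
μ̂ = (0.5·12 + 2.9375·10.52) / (0.5 + 2.9375) = 36.9025/3.4375 = 14761/1375 ≈ 10.7353.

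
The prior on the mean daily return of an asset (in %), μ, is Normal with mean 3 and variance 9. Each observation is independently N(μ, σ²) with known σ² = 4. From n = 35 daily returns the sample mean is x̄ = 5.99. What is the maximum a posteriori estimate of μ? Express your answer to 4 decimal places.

n = 35, x̄ = 5.99.
For a Normal prior and Normal likelihood with known variance, the posterior is Normal; its mode equals its mean, the precision-weighted average.
Prior precision 1/σ₀² = 1/9; data precision n/σ² = 35/4 = 8.75.
μ̂ = ((1/9)·3 + 8.75·5.99) / (1/9 + 8.75) = (12659/240)/(319/36) = 37977/6380 ≈ 5.9525.

μ̂_MAP = 5.9525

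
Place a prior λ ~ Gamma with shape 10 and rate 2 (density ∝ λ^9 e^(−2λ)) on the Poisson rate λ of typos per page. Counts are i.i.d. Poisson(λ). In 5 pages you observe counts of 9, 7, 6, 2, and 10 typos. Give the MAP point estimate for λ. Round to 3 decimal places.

λ̂_MAP = 6.143

Σxᵢ = 9+7+6+2+10 = 34, with n = 5.
Posterior ∝ λ^9e^(−2λ) · λ^34e^(−5λ) = λ^43e^(−7λ), i.e. Gamma(shape=44, rate=7).
The mode of a Gamma(a, b) with a ≥ 1 (shape–rate) is (a−1)/b = 43/7 ≈ 6.143.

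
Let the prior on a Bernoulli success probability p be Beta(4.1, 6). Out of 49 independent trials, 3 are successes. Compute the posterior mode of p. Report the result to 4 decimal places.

Prior: Beta(4.1, 6).
Data: 3 successes in 49 trials. The binomial likelihood contributes p^3(1−p)^46, so the posterior is Beta(4.1+3, 6+46) = Beta(7.1, 52).
For Beta(a, b) with a, b > 1 the mode is (a−1)/(a+b−2) = 6.1/57.1 ≈ 0.1068.

p̂_MAP = 0.1068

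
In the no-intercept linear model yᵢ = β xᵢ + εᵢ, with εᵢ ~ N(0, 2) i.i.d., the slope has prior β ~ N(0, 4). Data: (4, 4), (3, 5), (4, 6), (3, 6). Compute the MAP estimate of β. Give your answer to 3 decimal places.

β̂_MAP = 1.446

log p(β | y) = −Σ(yᵢ − βxᵢ)²/(2·2) − β²/(2·4) + const.
Setting the derivative to zero: Σxᵢ(yᵢ − βxᵢ)/2 − β/4 = 0, so β = Σxᵢyᵢ / (Σxᵢ² + σ²/τ²).
Σxᵢyᵢ = 4·4 + 3·5 + 4·6 + 3·6 = 73; Σxᵢ² = 50; σ²/τ² = 0.5.
β̂_MAP = 73 / (50 + 0.5) = 73/50.5 ≈ 1.446.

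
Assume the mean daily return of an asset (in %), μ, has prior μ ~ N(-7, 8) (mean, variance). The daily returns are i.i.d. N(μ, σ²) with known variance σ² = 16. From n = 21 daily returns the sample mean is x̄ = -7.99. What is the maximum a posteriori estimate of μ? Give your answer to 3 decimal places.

μ̂_MAP = -7.904

n = 21, x̄ = -7.99.
For a Normal prior and Normal likelihood with known variance, the posterior is Normal; its mode equals its mean, the precision-weighted average.
Prior precision 1/σ₀² = 1/8 = 0.125; data precision n/σ² = 21/16 = 1.3125.
μ̂ = (0.125·(-7) + 1.3125·(-7.99)) / (0.125 + 1.3125) = (-11.361875)/1.4375 = -18179/2300 ≈ -7.904.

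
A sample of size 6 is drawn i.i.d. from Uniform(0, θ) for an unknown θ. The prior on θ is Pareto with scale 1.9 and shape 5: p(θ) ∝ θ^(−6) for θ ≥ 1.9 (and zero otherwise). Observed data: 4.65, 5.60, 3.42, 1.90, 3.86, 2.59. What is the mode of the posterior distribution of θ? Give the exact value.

The Uniform(0, θ) likelihood is θ^(−n) for θ ≥ max(xᵢ), zero otherwise. Here max(xᵢ) = 5.60.
Posterior ∝ θ^(−6) · θ^(−6) = θ^(−12) on θ ≥ max(1.9, 5.60) = 5.60.
This density is strictly decreasing in θ, so the posterior mode lies at the lower boundary of the support.

θ̂_MAP = 5.60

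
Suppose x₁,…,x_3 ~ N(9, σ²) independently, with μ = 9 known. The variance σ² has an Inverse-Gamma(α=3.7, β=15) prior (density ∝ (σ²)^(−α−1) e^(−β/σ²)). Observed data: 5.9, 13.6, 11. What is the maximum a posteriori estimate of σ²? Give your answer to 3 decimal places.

σ̂²_MAP = 5.223

Sum of squared deviations about the known mean: SS = (5.9−9)² + (13.6−9)² + (11−9)² = 34.77.
The Normal likelihood contributes (σ²)^(−n/2) exp(−SS/(2σ²)), so the posterior is Inverse-Gamma(α + n/2, β + SS/2) = Inverse-Gamma(5.2, 32.385).
The mode of Inverse-Gamma(a, b) is b/(a+1) = 32.385/6.2 ≈ 5.223.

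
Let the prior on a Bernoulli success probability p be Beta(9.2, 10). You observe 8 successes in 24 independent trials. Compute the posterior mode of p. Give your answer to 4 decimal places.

Prior: Beta(9.2, 10).
Data: 8 successes in 24 trials. The binomial likelihood contributes p^8(1−p)^16, so the posterior is Beta(9.2+8, 10+16) = Beta(17.2, 26).
For Beta(a, b) with a, b > 1 the mode is (a−1)/(a+b−2) = 16.2/41.2 ≈ 0.3932.

p̂_MAP = 0.3932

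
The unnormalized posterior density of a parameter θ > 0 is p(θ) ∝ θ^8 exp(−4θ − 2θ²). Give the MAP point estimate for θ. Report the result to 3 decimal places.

ℓ'(θ) = 8/θ − 4 − 4θ. Setting this to zero and multiplying by θ: 4θ² + 4θ − 8 = 0.
θ = (−4 + √(4² + 4·4·8)) / (2·4) = (−4 + √144) / 8 = (−4 + 12)/8 = 1.
ℓ''(θ) = −8/θ² − 4 < 0, confirming a maximum.

θ̂_MAP = 1.000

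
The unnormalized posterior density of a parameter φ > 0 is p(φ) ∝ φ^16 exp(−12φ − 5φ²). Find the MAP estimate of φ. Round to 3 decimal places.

ℓ'(φ) = 16/φ − 12 − 10φ. Setting this to zero and multiplying by φ: 10φ² + 12φ − 16 = 0.
φ = (−12 + √(12² + 4·10·16)) / (2·10) = (−12 + √784) / 20 = (−12 + 28)/20 = 4/5.
ℓ''(φ) = −16/φ² − 10 < 0, confirming a maximum.

φ̂_MAP = 0.800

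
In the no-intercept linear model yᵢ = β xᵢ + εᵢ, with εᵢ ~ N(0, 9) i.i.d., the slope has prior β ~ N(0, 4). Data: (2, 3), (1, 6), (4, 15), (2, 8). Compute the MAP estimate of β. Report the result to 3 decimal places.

log p(β | y) = −Σ(yᵢ − βxᵢ)²/(2·9) − β²/(2·4) + const.
Setting the derivative to zero: Σxᵢ(yᵢ − βxᵢ)/9 − β/4 = 0, so β = Σxᵢyᵢ / (Σxᵢ² + σ²/τ²).
Σxᵢyᵢ = 2·3 + 1·6 + 4·15 + 2·8 = 88; Σxᵢ² = 25; σ²/τ² = 2.25.
β̂_MAP = 88 / (25 + 2.25) = 88/27.25 ≈ 3.229.

β̂_MAP = 3.229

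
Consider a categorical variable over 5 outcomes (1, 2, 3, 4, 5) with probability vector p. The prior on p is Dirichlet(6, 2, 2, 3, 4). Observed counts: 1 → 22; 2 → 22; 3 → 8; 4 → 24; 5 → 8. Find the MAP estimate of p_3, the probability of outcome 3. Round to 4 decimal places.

MAP estimate: 0.0938

The posterior is Dirichlet(αᵢ + nᵢ) = Dirichlet(28, 24, 10, 27, 12).
For a Dirichlet(a₁,…,a_K) with all aᵢ > 1, the mode has j-th component (aⱼ − 1)/(Σaᵢ − K).
Here Σaᵢ = 101 and K = 5, so p_3 = (10 − 1)/(101 − 5) = 9/96 ≈ 0.0938.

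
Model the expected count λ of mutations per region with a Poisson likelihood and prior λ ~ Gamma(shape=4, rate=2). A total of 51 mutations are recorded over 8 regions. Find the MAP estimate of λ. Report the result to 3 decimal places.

Σxᵢ = 51, n = 8.
Posterior ∝ λ^3e^(−2λ) · λ^51e^(−8λ) = λ^54e^(−10λ), i.e. Gamma(shape=55, rate=10).
The mode of a Gamma(a, b) with a ≥ 1 (shape–rate) is (a−1)/b = 54/10 ≈ 5.400.

λ̂_MAP = 5.400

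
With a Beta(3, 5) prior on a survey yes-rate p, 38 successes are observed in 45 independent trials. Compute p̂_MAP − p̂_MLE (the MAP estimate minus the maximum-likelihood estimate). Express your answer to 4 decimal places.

MAP − MLE = -0.0601

Posterior is Beta(41, 12); MAP = (41−1)/(53−2) = 40/51 ≈ 0.78431.
MLE ignores the prior: p̂_MLE = k/n = 38/45 ≈ 0.84444.
Difference = 40/51 − 38/45 = -46/765 ≈ -0.0601.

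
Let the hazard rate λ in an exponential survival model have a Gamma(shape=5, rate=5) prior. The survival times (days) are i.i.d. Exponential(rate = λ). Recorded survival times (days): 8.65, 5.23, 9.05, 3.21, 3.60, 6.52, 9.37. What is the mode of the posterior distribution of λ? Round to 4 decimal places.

The Exponential(rate=λ) likelihood is ∝ λ^n e^(−λΣtᵢ). Here n = 7 and Σtᵢ = 8.65 + 5.23 + 9.05 + 3.21 + 3.60 + 6.52 + 9.37 = 45.63.
Posterior ∝ λ^4e^(−5λ) · λ^7e^(−45.63λ) = λ^11e^(−50.63λ), i.e. Gamma(12, 50.63).
Mode = (a−1)/b = 11/50.63 ≈ 0.2173.

λ̂_MAP = 0.2173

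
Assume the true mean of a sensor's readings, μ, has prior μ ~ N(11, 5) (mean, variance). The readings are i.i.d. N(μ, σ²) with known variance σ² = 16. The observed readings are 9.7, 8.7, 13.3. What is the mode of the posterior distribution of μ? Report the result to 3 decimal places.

n = 3; x̄ = (9.7 + 8.7 + 13.3)/3 = 31.7/3 = 317/30 ≈ 10.5667.
For a Normal prior and Normal likelihood with known variance, the posterior is Normal; its mode equals its mean, the precision-weighted average.
Prior precision 1/σ₀² = 1/5 = 0.2; data precision n/σ² = 3/16 = 0.1875.
μ̂ = (0.2·11 + 0.1875·(317/30)) / (0.2 + 0.1875) = 4.18125/0.3875 = 669/62 ≈ 10.790.

μ̂_MAP = 10.790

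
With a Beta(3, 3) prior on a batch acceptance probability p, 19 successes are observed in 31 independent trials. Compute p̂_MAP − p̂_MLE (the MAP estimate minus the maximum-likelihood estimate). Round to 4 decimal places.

Posterior is Beta(22, 15); MAP = (22−1)/(37−2) = 21/35 ≈ 0.60000.
MLE ignores the prior: p̂_MLE = k/n = 19/31 ≈ 0.61290.
Difference = 21/35 − 19/31 = -2/155 ≈ -0.0129.

MAP − MLE = -0.0129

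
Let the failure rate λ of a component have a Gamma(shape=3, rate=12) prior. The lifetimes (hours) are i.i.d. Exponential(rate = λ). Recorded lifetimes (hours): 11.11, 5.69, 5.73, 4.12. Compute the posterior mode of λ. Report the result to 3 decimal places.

λ̂_MAP = 0.155

The Exponential(rate=λ) likelihood is ∝ λ^n e^(−λΣtᵢ). Here n = 4 and Σtᵢ = 11.11 + 5.69 + 5.73 + 4.12 = 26.65.
Posterior ∝ λ^2e^(−12λ) · λ^4e^(−26.65λ) = λ^6e^(−38.65λ), i.e. Gamma(7, 38.65).
Mode = (a−1)/b = 6/38.65 ≈ 0.155.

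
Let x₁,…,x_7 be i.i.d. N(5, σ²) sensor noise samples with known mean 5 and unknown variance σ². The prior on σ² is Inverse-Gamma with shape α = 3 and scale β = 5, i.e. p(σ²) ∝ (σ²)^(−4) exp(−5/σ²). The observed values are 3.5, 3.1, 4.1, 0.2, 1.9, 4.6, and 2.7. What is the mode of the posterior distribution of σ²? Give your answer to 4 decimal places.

Sum of squared deviations about the known mean: SS = (3.5−5)² + (3.1−5)² + (4.1−5)² + (0.2−5)² + (1.9−5)² + (4.6−5)² + (2.7−5)² = 44.77.
The Normal likelihood contributes (σ²)^(−n/2) exp(−SS/(2σ²)), so the posterior is Inverse-Gamma(α + n/2, β + SS/2) = Inverse-Gamma(6.5, 27.385).
The mode of Inverse-Gamma(a, b) is b/(a+1) = 27.385/7.5 ≈ 3.6513.

σ̂²_MAP = 3.6513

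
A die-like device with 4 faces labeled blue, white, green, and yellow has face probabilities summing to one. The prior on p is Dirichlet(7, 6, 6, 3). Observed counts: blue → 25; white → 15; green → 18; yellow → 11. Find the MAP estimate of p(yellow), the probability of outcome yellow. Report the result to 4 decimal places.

MAP estimate of p(yellow) = 0.1494

The posterior is Dirichlet(αᵢ + nᵢ) = Dirichlet(32, 21, 24, 14).
For a Dirichlet(a₁,…,a_K) with all aᵢ > 1, the mode has j-th component (aⱼ − 1)/(Σaᵢ − K).
Here Σaᵢ = 91 and K = 4, so p(yellow) = (14 − 1)/(91 − 4) = 13/87 ≈ 0.1494.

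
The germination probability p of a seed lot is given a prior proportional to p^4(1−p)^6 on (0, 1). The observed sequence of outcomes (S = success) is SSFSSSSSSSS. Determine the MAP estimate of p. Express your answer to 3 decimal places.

The prior density ∝ p^4(1−p)^6 is the kernel of Beta(5, 7).
Data: 10 successes in 11 trials (from the sequence). The binomial likelihood contributes p^10(1−p)^1, so the posterior is Beta(5+10, 7+1) = Beta(15, 8).
For Beta(a, b) with a, b > 1 the mode is (a−1)/(a+b−2) = 14/21 ≈ 0.667.

p̂_MAP = 0.667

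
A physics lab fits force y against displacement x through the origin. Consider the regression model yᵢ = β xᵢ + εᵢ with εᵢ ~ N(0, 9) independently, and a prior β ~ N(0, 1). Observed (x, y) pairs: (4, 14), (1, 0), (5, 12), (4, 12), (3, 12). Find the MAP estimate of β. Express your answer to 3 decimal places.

log p(β | y) = −Σ(yᵢ − βxᵢ)²/(2·9) − β²/(2·1) + const.
Setting the derivative to zero: Σxᵢ(yᵢ − βxᵢ)/9 − β/1 = 0, so β = Σxᵢyᵢ / (Σxᵢ² + σ²/τ²).
Σxᵢyᵢ = 4·14 + 1·0 + 5·12 + 4·12 + 3·12 = 200; Σxᵢ² = 67; σ²/τ² = 9.
β̂_MAP = 200 / (67 + 9) = 200/76 ≈ 2.632.

β̂_MAP = 2.632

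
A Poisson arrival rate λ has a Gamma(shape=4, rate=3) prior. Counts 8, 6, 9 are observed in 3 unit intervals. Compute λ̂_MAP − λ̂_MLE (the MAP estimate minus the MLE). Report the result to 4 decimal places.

Σxᵢ = 23. Posterior is Gamma(27, 6); MAP = (27−1)/6 = 26/6 ≈ 4.33333.
MLE = x̄ = 23/3 ≈ 7.66667.
Difference = 26/6 − 23/3 = -10/3 ≈ -3.3333.

MAP − MLE = -3.3333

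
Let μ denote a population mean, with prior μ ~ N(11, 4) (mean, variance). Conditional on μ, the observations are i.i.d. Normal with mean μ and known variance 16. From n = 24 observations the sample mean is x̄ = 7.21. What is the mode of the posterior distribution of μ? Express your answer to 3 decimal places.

μ̂_MAP = 7.751

n = 24, x̄ = 7.21.
For a Normal prior and Normal likelihood with known variance, the posterior is Normal; its mode equals its mean, the precision-weighted average.
Prior precision 1/σ₀² = 1/4 = 0.25; data precision n/σ² = 24/16 = 1.5.
μ̂ = (0.25·11 + 1.5·7.21) / (0.25 + 1.5) = 13.565/1.75 = 2713/350 ≈ 7.751.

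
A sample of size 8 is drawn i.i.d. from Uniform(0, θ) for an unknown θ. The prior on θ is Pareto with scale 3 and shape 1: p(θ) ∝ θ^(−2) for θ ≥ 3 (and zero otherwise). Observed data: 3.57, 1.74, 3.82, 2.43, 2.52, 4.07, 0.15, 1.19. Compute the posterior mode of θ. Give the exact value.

θ̂_MAP = 4.07

The Uniform(0, θ) likelihood is θ^(−n) for θ ≥ max(xᵢ), zero otherwise. Here max(xᵢ) = 4.07.
Posterior ∝ θ^(−2) · θ^(−8) = θ^(−10) on θ ≥ max(3, 4.07) = 4.07.
This density is strictly decreasing in θ, so the posterior mode lies at the lower boundary of the support.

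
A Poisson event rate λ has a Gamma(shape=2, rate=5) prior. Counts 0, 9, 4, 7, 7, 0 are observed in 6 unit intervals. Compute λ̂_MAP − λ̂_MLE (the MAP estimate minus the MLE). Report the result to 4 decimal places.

MAP − MLE = -1.9545

Σxᵢ = 27. Posterior is Gamma(29, 11); MAP = (29−1)/11 = 28/11 ≈ 2.54545.
MLE = x̄ = 27/6 ≈ 4.50000.
Difference = 28/11 − 27/6 = -43/22 ≈ -1.9545.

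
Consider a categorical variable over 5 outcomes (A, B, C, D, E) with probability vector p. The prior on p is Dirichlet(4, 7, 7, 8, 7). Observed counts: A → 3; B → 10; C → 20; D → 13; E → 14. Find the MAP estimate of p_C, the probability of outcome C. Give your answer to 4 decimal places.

The posterior is Dirichlet(αᵢ + nᵢ) = Dirichlet(7, 17, 27, 21, 21).
For a Dirichlet(a₁,…,a_K) with all aᵢ > 1, the mode has j-th component (aⱼ − 1)/(Σaᵢ − K).
Here Σaᵢ = 93 and K = 5, so p_C = (27 − 1)/(93 − 5) = 26/88 ≈ 0.2955.

MAP estimate of p_C = 0.2955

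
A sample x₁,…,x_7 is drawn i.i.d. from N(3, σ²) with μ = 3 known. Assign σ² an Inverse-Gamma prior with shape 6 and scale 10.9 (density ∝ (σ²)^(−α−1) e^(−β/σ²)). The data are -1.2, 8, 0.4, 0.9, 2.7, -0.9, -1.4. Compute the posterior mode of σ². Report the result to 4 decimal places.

Sum of squared deviations about the known mean: SS = (-1.2−3)² + (8−3)² + (0.4−3)² + (0.9−3)² + (2.7−3)² + (-0.9−3)² + (-1.4−3)² = 88.47.
The Normal likelihood contributes (σ²)^(−n/2) exp(−SS/(2σ²)), so the posterior is Inverse-Gamma(α + n/2, β + SS/2) = Inverse-Gamma(9.5, 55.135).
The mode of Inverse-Gamma(a, b) is b/(a+1) = 55.135/10.5 ≈ 5.2510.

σ̂²_MAP = 5.2510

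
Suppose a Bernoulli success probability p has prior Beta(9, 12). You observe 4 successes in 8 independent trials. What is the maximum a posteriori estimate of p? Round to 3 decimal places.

Prior: Beta(9, 12).
Data: 4 successes in 8 trials. The binomial likelihood contributes p^4(1−p)^4, so the posterior is Beta(9+4, 12+4) = Beta(13, 16).
For Beta(a, b) with a, b > 1 the mode is (a−1)/(a+b−2) = 12/27 ≈ 0.444.

p̂_MAP = 0.444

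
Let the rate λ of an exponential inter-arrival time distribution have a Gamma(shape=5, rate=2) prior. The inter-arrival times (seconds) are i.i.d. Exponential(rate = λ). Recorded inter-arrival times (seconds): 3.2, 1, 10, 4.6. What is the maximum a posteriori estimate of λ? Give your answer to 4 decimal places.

λ̂_MAP = 0.3846

The Exponential(rate=λ) likelihood is ∝ λ^n e^(−λΣtᵢ). Here n = 4 and Σtᵢ = 3.2 + 1 + 10 + 4.6 = 18.8.
Posterior ∝ λ^4e^(−2λ) · λ^4e^(−18.8λ) = λ^8e^(−20.8λ), i.e. Gamma(9, 20.8).
Mode = (a−1)/b = 8/20.8 ≈ 0.3846.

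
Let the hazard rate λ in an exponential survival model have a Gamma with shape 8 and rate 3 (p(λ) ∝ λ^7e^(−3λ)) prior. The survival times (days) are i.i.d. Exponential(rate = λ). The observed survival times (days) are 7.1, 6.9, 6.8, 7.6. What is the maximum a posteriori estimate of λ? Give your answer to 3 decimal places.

λ̂_MAP = 0.350

The Exponential(rate=λ) likelihood is ∝ λ^n e^(−λΣtᵢ). Here n = 4 and Σtᵢ = 7.1 + 6.9 + 6.8 + 7.6 = 28.4.
Posterior ∝ λ^7e^(−3λ) · λ^4e^(−28.4λ) = λ^11e^(−31.4λ), i.e. Gamma(12, 31.4).
Mode = (a−1)/b = 11/31.4 ≈ 0.350.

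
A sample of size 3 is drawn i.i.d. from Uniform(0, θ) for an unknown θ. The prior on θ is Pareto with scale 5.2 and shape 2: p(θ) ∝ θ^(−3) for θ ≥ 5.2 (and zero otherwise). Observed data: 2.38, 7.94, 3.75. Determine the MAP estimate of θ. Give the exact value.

θ̂_MAP = 7.94

The Uniform(0, θ) likelihood is θ^(−n) for θ ≥ max(xᵢ), zero otherwise. Here max(xᵢ) = 7.94.
Posterior ∝ θ^(−3) · θ^(−3) = θ^(−6) on θ ≥ max(5.2, 7.94) = 7.94.
This density is strictly decreasing in θ, so the posterior mode lies at the lower boundary of the support.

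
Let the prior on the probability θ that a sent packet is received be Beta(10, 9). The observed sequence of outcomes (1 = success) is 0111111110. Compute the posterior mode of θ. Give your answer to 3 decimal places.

θ̂_MAP = 0.630

Prior: Beta(10, 9).
Data: 8 successes in 10 trials (from the sequence). The binomial likelihood contributes θ^8(1−θ)^2, so the posterior is Beta(10+8, 9+2) = Beta(18, 11).
For Beta(a, b) with a, b > 1 the mode is (a−1)/(a+b−2) = 17/27 ≈ 0.630.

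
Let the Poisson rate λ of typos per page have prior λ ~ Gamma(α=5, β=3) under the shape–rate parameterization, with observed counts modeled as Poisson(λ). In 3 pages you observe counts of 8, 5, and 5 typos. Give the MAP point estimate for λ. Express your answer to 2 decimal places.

Σxᵢ = 8+5+5 = 18, with n = 3.
Posterior ∝ λ^4e^(−3λ) · λ^18e^(−3λ) = λ^22e^(−6λ), i.e. Gamma(shape=23, rate=6).
The mode of a Gamma(a, b) with a ≥ 1 (shape–rate) is (a−1)/b = 22/6 ≈ 3.67.

λ̂_MAP = 3.67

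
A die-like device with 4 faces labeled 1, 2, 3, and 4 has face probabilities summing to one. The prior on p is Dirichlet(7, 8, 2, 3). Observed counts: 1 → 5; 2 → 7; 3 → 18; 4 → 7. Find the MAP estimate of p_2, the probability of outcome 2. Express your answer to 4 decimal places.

The posterior is Dirichlet(αᵢ + nᵢ) = Dirichlet(12, 15, 20, 10).
For a Dirichlet(a₁,…,a_K) with all aᵢ > 1, the mode has j-th component (aⱼ − 1)/(Σaᵢ − K).
Here Σaᵢ = 57 and K = 4, so p_2 = (15 − 1)/(57 − 4) = 14/53 ≈ 0.2642.

MAP estimate: 0.2642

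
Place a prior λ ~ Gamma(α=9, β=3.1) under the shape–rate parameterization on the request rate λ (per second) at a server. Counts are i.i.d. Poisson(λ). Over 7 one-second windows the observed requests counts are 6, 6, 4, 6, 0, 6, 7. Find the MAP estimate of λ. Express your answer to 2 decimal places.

Σxᵢ = 6+6+4+6+0+6+7 = 35, with n = 7.
Posterior ∝ λ^8e^(−3.1λ) · λ^35e^(−7λ) = λ^43e^(−10.1λ), i.e. Gamma(shape=44, rate=10.1).
The mode of a Gamma(a, b) with a ≥ 1 (shape–rate) is (a−1)/b = 43/10.1 ≈ 4.26.

λ̂_MAP = 4.26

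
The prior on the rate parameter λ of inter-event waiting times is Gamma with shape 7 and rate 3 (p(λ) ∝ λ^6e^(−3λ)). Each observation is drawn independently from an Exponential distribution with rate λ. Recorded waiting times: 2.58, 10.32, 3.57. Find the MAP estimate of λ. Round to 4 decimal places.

λ̂_MAP = 0.4622

The Exponential(rate=λ) likelihood is ∝ λ^n e^(−λΣtᵢ). Here n = 3 and Σtᵢ = 2.58 + 10.32 + 3.57 = 16.47.
Posterior ∝ λ^6e^(−3λ) · λ^3e^(−16.47λ) = λ^9e^(−19.47λ), i.e. Gamma(10, 19.47).
Mode = (a−1)/b = 9/19.47 ≈ 0.4622.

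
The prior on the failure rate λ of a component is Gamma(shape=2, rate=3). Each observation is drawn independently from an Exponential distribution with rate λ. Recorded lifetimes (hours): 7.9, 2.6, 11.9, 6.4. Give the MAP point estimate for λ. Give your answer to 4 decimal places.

λ̂_MAP = 0.1572

The Exponential(rate=λ) likelihood is ∝ λ^n e^(−λΣtᵢ). Here n = 4 and Σtᵢ = 7.9 + 2.6 + 11.9 + 6.4 = 28.8.
Posterior ∝ λe^(−3λ) · λ^4e^(−28.8λ) = λ^5e^(−31.8λ), i.e. Gamma(6, 31.8).
Mode = (a−1)/b = 5/31.8 ≈ 0.1572.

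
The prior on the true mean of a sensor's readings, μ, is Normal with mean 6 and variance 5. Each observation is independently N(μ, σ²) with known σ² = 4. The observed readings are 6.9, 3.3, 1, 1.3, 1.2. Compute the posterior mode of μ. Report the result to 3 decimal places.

μ̂_MAP = 3.190

n = 5; x̄ = (6.9 + 3.3 + 1 + 1.3 + 1.2)/5 = 13.7/5 = 2.74.
For a Normal prior and Normal likelihood with known variance, the posterior is Normal; its mode equals its mean, the precision-weighted average.
Prior precision 1/σ₀² = 1/5 = 0.2; data precision n/σ² = 5/4 = 1.25.
μ̂ = (0.2·6 + 1.25·2.74) / (0.2 + 1.25) = 4.625/1.45 = 185/58 ≈ 3.190.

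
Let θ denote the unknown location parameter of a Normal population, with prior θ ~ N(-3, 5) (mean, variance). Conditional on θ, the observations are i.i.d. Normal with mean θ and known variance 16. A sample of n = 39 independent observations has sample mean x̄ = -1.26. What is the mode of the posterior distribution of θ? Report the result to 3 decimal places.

θ̂_MAP = -1.392

n = 39, x̄ = -1.26.
For a Normal prior and Normal likelihood with known variance, the posterior is Normal; its mode equals its mean, the precision-weighted average.
Prior precision 1/σ₀² = 1/5 = 0.2; data precision n/σ² = 39/16 = 2.4375.
θ̂ = (0.2·(-3) + 2.4375·(-1.26)) / (0.2 + 2.4375) = (-3.67125)/2.6375 = -2937/2110 ≈ -1.392.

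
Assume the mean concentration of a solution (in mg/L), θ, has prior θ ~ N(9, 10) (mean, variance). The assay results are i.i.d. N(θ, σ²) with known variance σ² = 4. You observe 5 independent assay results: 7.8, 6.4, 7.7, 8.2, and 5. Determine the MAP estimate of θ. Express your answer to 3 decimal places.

θ̂_MAP = 7.167

n = 5; x̄ = (7.8 + 6.4 + 7.7 + 8.2 + 5)/5 = 35.1/5 = 7.02.
For a Normal prior and Normal likelihood with known variance, the posterior is Normal; its mode equals its mean, the precision-weighted average.
Prior precision 1/σ₀² = 1/10 = 0.1; data precision n/σ² = 5/4 = 1.25.
θ̂ = (0.1·9 + 1.25·7.02) / (0.1 + 1.25) = 9.675/1.35 = 43/6 ≈ 7.167.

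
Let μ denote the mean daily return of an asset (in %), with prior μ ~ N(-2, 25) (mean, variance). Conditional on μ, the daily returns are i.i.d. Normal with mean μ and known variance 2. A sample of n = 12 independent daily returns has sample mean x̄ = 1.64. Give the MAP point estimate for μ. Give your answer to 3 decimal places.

μ̂_MAP = 1.616

n = 12, x̄ = 1.64.
For a Normal prior and Normal likelihood with known variance, the posterior is Normal; its mode equals its mean, the precision-weighted average.
Prior precision 1/σ₀² = 1/25 = 0.04; data precision n/σ² = 12/2 = 6.
μ̂ = (0.04·(-2) + 6·1.64) / (0.04 + 6) = 9.76/6.04 = 244/151 ≈ 1.616.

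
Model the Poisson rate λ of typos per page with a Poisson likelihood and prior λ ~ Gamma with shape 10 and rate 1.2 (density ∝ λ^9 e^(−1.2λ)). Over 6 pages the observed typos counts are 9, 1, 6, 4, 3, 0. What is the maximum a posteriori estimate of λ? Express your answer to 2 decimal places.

Σxᵢ = 9+1+6+4+3+0 = 23, with n = 6.
Posterior ∝ λ^9e^(−1.2λ) · λ^23e^(−6λ) = λ^32e^(−7.2λ), i.e. Gamma(shape=33, rate=7.2).
The mode of a Gamma(a, b) with a ≥ 1 (shape–rate) is (a−1)/b = 32/7.2 ≈ 4.44.

λ̂_MAP = 4.44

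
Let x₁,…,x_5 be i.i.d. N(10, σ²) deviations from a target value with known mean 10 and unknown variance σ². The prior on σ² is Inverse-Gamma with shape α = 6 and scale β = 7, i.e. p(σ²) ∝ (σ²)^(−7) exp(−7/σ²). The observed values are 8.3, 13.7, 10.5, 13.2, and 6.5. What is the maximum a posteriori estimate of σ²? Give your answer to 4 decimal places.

Sum of squared deviations about the known mean: SS = (8.3−10)² + (13.7−10)² + (10.5−10)² + (13.2−10)² + (6.5−10)² = 39.32.
The Normal likelihood contributes (σ²)^(−n/2) exp(−SS/(2σ²)), so the posterior is Inverse-Gamma(α + n/2, β + SS/2) = Inverse-Gamma(8.5, 26.66).
The mode of Inverse-Gamma(a, b) is b/(a+1) = 26.66/9.5 ≈ 2.8063.

σ̂²_MAP = 2.8063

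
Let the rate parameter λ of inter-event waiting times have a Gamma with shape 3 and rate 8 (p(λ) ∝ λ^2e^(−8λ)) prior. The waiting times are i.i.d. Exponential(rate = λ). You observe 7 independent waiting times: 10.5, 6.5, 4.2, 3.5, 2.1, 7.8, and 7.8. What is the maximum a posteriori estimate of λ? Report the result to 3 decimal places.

The Exponential(rate=λ) likelihood is ∝ λ^n e^(−λΣtᵢ). Here n = 7 and Σtᵢ = 10.5 + 6.5 + 4.2 + 3.5 + 2.1 + 7.8 + 7.8 = 42.4.
Posterior ∝ λ^2e^(−8λ) · λ^7e^(−42.4λ) = λ^9e^(−50.4λ), i.e. Gamma(10, 50.4).
Mode = (a−1)/b = 9/50.4 ≈ 0.179.

λ̂_MAP = 0.179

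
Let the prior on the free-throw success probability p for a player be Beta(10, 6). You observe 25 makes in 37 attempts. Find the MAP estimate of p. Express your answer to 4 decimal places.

Prior: Beta(10, 6).
Data: 25 successes in 37 trials. The binomial likelihood contributes p^25(1−p)^12, so the posterior is Beta(10+25, 6+12) = Beta(35, 18).
For Beta(a, b) with a, b > 1 the mode is (a−1)/(a+b−2) = 34/51 ≈ 0.6667.

p̂_MAP = 0.6667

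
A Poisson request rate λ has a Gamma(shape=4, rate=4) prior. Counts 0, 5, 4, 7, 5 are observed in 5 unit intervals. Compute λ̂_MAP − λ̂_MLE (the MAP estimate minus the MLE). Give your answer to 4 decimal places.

MAP − MLE = -1.5333

Σxᵢ = 21. Posterior is Gamma(25, 9); MAP = (25−1)/9 = 24/9 ≈ 2.66667.
MLE = x̄ = 21/5 ≈ 4.20000.
Difference = 24/9 − 21/5 = -23/15 ≈ -1.5333.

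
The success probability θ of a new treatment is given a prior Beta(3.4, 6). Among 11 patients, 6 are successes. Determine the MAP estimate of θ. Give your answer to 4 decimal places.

Prior: Beta(3.4, 6).
Data: 6 successes in 11 trials. The binomial likelihood contributes θ^6(1−θ)^5, so the posterior is Beta(3.4+6, 6+5) = Beta(9.4, 11).
For Beta(a, b) with a, b > 1 the mode is (a−1)/(a+b−2) = 8.4/18.4 ≈ 0.4565.

θ̂_MAP = 0.4565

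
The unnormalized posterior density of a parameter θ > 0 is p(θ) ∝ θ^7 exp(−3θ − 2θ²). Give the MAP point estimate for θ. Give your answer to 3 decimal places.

ℓ'(θ) = 7/θ − 3 − 4θ. Setting this to zero and multiplying by θ: 4θ² + 3θ − 7 = 0.
θ = (−3 + √(3² + 4·4·7)) / (2·4) = (−3 + √121) / 8 = (−3 + 11)/8 = 1.
ℓ''(θ) = −7/θ² − 4 < 0, confirming a maximum.

θ̂_MAP = 1.000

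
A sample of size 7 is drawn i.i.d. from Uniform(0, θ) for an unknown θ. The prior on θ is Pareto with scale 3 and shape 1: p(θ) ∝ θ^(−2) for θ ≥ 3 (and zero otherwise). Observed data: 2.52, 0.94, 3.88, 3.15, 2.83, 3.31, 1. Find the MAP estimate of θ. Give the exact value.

The Uniform(0, θ) likelihood is θ^(−n) for θ ≥ max(xᵢ), zero otherwise. Here max(xᵢ) = 3.88.
Posterior ∝ θ^(−2) · θ^(−7) = θ^(−9) on θ ≥ max(3, 3.88) = 3.88.
This density is strictly decreasing in θ, so the posterior mode lies at the lower boundary of the support.

θ̂_MAP = 3.88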